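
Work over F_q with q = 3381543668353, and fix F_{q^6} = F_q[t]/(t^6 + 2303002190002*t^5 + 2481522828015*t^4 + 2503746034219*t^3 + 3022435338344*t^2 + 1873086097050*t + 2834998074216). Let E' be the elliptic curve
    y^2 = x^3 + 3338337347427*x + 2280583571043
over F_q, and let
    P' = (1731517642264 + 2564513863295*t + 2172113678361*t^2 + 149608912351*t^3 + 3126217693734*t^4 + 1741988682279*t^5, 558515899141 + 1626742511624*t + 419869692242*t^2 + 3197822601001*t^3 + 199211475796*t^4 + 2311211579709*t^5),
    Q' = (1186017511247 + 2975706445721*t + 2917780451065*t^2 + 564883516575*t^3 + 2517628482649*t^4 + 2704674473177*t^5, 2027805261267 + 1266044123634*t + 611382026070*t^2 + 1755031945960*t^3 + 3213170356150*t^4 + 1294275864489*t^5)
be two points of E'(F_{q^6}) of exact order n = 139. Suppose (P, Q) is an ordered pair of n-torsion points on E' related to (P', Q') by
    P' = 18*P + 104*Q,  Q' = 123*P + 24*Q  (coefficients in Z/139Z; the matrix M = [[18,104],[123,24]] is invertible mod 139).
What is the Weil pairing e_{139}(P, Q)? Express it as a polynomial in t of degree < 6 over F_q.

2777706248519 + 2431836291828*t + 1028373641335*t^2 + 1304998838484*t^3 + 2307364904276*t^4 + 3226739143631*t^5

e_{139}(aP+bQ,cP+dQ) = e_{139}(P,Q)^(ad-bc); with (a,b,c,d)=(18,104,123,24) this gives the det-139 law.
det M = 18*24 - 104*123 = -12360 = 11 (mod 139); 11^{-1} = 38 (mod 139).
n = 139 = (10001011)_2 (8 bits, wt 4); accumulate f_{139,P'}(Q'+S)/f_{139,P'}(S) along the 7-step ladder.
e_{139}(P',Q') = 1014548883246 + 3348590990593*t + 1842820086234*t^2 + 3331028061202*t^3 + 1794436958920*t^4 + 2632432009070*t^5.
Hence e(P,Q) = 2777706248519 + 2431836291828*t + 1028373641335*t^2 + 1304998838484*t^3 + 2307364904276*t^4 + 3226739143631*t^5 in F_{3381543668353^6}^*.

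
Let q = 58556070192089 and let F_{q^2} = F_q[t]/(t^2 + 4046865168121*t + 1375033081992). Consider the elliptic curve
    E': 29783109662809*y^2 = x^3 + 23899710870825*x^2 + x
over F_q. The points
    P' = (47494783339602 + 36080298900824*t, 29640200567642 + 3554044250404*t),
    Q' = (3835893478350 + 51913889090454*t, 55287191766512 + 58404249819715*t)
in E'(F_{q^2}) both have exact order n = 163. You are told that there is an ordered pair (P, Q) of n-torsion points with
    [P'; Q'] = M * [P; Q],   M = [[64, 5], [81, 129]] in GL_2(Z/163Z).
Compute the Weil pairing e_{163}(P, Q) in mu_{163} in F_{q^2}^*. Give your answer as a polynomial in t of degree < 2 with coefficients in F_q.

23596754419997 + 5512738480177*t

Under M = [[64,5],[81,129]] in GL_2(Z/163), e_{163}(P',Q') = e_{163}(P,Q)^(64*129-5*81 mod 163).
det(M) mod 163 = 27; its inverse in (Z/163)^* is 157 (check: 27*157 mod 163 = 1).
Set x_W=22955994951149*u+16751158376773, y_W=22955994951149*v; then E': y_W^2=x_W^3+4609491297280*x_W+51788467074726.
Double-and-add over 10100011: 8-1 doublings, 4-1 additions; each step l_{T,T}/v_{2T} or l_{T,P'}/v at Q'+S for random S.
The quotient is 1339222277935 + 27532810804239*t.
Thus e_{163}(P,Q) = 23596754419997 + 5512738480177*t.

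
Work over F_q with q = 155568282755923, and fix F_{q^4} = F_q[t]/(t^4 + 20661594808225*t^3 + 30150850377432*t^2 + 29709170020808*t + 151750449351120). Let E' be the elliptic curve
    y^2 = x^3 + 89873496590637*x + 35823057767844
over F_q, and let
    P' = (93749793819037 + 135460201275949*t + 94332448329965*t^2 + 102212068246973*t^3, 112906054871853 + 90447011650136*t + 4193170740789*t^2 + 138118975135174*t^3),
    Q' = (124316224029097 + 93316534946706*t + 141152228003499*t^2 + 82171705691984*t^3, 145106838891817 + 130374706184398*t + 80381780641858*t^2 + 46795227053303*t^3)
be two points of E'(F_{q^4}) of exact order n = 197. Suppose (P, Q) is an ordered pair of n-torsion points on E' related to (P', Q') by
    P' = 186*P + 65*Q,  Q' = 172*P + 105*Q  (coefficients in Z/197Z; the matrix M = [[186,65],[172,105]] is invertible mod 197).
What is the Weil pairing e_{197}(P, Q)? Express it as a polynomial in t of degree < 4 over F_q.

e_{197}(aP+bQ,cP+dQ) = e_{197}(P,Q)^(ad-bc); with (a,b,c,d)=(186,65,172,105) this gives the det-197 law.
Hence e(P,Q) = e(P',Q')^{70} where 70 = 76^{-1} mod 197.
Double-and-add over 11000101: 8-1 doublings, 4-1 additions; each step l_{T,T}/v_{2T} or l_{T,P'}/v at Q'+S for random S.
Result: e(P',Q') = 144421304527111 + 152547244705079*t + 27985166067407*t^2 + 123324877742712*t^3.
Finally e_{197}(P,Q) = 122638315703436 + 76202294094974*t + 40908838947825*t^2 + 28404780955574*t^3.

122638315703436 + 76202294094974*t + 40908838947825*t^2 + 28404780955574*t^3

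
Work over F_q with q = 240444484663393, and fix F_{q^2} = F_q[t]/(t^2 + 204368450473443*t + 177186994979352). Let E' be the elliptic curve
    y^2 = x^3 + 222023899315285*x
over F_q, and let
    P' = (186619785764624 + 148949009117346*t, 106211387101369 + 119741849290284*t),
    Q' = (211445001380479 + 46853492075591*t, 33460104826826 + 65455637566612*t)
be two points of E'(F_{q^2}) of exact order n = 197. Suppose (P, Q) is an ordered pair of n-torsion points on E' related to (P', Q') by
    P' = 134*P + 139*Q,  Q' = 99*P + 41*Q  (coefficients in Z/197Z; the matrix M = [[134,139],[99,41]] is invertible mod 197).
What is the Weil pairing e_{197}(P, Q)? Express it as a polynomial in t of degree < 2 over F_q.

e_{197} is bilinear + alternating on E[197], so e_{197}(134*P + 139*Q, 99*P + 41*Q) = e_{197}(P,Q)^(134*41-139*99).
det(M) mod 197 = 7; its inverse in (Z/197)^* is 169 (check: 7*169 mod 197 = 1).
Miller loop for e_{197} over F_{240444484663393^2}: bits of 197 = 11000101; 7 double steps + 3 add steps, l/v at each.
Miller gives e_{197}(P',Q') = 35564397929341 + 2759509919468*t in F_{240444484663393^2}.
Thus e_{197}(P,Q) = 87117577046101 + 62553350062489*t.

87117577046101 + 62553350062489*t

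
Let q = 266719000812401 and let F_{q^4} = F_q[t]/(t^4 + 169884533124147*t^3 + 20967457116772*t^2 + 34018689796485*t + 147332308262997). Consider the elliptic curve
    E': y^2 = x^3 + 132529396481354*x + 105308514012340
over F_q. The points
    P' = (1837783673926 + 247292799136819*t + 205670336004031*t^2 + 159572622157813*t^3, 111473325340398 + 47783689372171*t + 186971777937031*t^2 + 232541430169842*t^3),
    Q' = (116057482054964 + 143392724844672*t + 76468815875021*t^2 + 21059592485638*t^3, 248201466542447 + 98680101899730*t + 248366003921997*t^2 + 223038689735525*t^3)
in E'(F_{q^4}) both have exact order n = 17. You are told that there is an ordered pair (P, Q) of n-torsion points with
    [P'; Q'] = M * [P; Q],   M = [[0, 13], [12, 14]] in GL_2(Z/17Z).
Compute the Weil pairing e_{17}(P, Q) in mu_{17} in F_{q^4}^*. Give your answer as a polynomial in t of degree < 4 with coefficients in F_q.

e_{17}(aP+bQ,cP+dQ) = e_{17}(P,Q)^(ad-bc); with (a,b,c,d)=(0,13,12,14) this gives the det-17 law.
det M = 0*14 - 13*12 = -156 = 14 (mod 17); 14^{-1} = 11 (mod 17).
Miller loop for e_{17} over F_{266719000812401^4}: bits of 17 = 10001; 4 double steps + 1 add steps, l/v at each.
So e_{17}(P',Q') = 220770754501126 + 64930401850895*t + 182993783942084*t^2 + 98653957648358*t^3.
Finally e_{17}(P,Q) = 184549959423771 + 95028102190054*t + 262958107256909*t^2 + 88508858488218*t^3.

184549959423771 + 95028102190054*t + 262958107256909*t^2 + 88508858488218*t^3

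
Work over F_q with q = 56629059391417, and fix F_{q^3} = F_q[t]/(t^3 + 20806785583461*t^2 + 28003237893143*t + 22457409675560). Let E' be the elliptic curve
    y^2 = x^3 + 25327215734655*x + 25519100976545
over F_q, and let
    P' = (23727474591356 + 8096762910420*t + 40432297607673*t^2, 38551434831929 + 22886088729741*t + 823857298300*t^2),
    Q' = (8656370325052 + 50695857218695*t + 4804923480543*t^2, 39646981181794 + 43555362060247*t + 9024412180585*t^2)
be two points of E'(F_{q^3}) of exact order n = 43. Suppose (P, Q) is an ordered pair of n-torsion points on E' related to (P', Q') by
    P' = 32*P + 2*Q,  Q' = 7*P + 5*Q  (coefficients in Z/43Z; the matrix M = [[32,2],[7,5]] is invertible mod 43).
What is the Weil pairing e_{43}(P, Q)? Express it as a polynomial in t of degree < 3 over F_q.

The 43-Weil pairing on E[43] over F_{56629059391417} is alternating-bilinear: e_{43}(P',Q') = e_{43}(P,Q)^det(M).
det(M) mod 43 = 17; its inverse in (Z/43)^* is 38 (check: 17*38 mod 43 = 1).
Build f_{43,P'} and f_{43,Q'} via the 6-bit ladder of 43=101011_2; evaluate at shifted divisors; quotient in F_{56629059391417^3}.
So e_{43}(P',Q') = 10685768044424 + 55449983823761*t + 9647002772262*t^2.
Raise to 38: e(P,Q) = 32156573013193 + 207695585836*t + 1010310496452*t^2 in mu_{43}.

32156573013193 + 207695585836*t + 1010310496452*t^2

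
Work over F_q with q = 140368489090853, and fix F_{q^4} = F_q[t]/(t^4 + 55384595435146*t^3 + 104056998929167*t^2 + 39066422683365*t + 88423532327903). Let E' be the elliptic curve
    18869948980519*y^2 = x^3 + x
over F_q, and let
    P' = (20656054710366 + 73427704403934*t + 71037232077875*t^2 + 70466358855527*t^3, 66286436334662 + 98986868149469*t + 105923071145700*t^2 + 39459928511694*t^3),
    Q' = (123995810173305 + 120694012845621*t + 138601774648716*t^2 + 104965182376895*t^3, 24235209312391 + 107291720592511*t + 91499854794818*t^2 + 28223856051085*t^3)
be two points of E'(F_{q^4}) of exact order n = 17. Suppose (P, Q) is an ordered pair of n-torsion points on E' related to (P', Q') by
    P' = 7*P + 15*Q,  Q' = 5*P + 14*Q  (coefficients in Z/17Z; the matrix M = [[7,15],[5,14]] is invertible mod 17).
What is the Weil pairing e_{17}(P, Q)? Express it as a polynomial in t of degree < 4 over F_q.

103677444767717 + 103850670730196*t + 82744425901040*t^2 + 137841820091128*t^3

Alternating bilinearity on E[17] (values in mu_{17} in F_{140368489090853^4}) gives e(P',Q') = e(P,Q)^det(M).
Inverting 6 mod 17: 3. Thus e_{17}(P,Q) = e(P',Q')^{3}.
Undo Montgomery via alpha=0, beta=32099834737848: (a',b')=(113858543132852,0) over F_{140368489090853}.
Run Miller on y^2=x^3+113858543132852*x over F_{140368489090853}: ladder 10001 (5 bits); e = f_P(D_Q)/f_Q(D_P).
Miller gives e_{17}(P',Q') = 119620612055494 + 92350044615945*t + 106655813618431*t^2 + 46863219618101*t^3 in F_{140368489090853^4}.
Hence e(P,Q) = 103677444767717 + 103850670730196*t + 82744425901040*t^2 + 137841820091128*t^3 in F_{140368489090853^4}^*.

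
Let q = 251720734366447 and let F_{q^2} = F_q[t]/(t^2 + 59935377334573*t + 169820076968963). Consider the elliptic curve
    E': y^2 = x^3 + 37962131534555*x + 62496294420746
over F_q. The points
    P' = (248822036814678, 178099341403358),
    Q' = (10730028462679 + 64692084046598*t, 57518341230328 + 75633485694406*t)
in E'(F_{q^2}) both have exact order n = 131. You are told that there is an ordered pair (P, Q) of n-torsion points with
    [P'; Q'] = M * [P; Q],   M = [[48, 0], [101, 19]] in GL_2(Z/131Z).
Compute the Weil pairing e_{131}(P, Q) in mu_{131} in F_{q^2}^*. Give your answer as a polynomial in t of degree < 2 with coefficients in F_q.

e_{131} is bilinear + alternating on E[131], so e_{131}(48*P, 101*P + 19*Q) = e_{131}(P,Q)^(48*19-0*101).
Hence e(P,Q) = e(P',Q')^{26} where 26 = 126^{-1} mod 131.
Build f_{131,P'} and f_{131,Q'} via the 8-bit ladder of 131=10000011_2; evaluate at shifted divisors; quotient in F_{251720734366447^2}.
f_P(D_Q)/f_Q(D_P) = 159611024080151 + 74607767020246*t.
Finally e_{131}(P,Q) = 31863973349354 + 77634792327120*t.

31863973349354 + 77634792327120*t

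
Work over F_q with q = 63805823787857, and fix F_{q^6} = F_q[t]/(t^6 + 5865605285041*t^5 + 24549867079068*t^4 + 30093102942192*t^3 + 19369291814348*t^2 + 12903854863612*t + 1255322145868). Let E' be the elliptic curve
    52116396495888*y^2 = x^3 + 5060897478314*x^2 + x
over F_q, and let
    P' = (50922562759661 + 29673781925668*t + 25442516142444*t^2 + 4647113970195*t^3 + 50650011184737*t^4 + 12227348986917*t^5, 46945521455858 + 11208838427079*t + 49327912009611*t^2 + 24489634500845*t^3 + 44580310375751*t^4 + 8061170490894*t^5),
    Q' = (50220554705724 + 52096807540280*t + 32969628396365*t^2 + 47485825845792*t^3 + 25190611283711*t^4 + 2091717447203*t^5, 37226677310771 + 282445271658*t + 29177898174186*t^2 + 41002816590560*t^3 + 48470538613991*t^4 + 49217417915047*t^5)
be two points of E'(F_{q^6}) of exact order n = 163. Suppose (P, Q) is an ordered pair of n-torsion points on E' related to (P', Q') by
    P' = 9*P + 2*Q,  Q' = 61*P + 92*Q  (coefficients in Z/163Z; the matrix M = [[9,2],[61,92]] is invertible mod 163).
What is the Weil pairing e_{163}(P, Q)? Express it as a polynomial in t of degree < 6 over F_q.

Since e_{163}(P,P)=e_{163}(Q,Q)=1 and e_{163}(Q,P)=e_{163}(P,Q)^{-1}, expanding e_{163}(9*P + 2*Q,61*P + 92*Q) leaves e(P,Q)^det(M).
Inverting 54 mod 163: 160. Thus e_{163}(P,Q) = e(P',Q')^{160}.
(x,y)|->(5620677088865x+45131882989513,5620677088865y) sends E' to y^2=x^3+61142296114303*x+33086408659086.
Build f_{163,P'} and f_{163,Q'} via the 8-bit ladder of 163=10100011_2; evaluate at shifted divisors; quotient in F_{63805823787857^6}.
f_P(D_Q)/f_Q(D_P) = 45961510085658 + 56797458743458*t + 46739210288733*t^2 + 1871574969692*t^3 + 24760132078978*t^4 + 61956536652464*t^5.
Hence e(P,Q) = 2563926315720 + 12229640721996*t + 53324112058921*t^2 + 55513052148110*t^3 + 1575049634290*t^4 + 42368438982406*t^5 in F_{63805823787857^6}^*.

2563926315720 + 12229640721996*t + 53324112058921*t^2 + 55513052148110*t^3 + 1575049634290*t^4 + 42368438982406*t^5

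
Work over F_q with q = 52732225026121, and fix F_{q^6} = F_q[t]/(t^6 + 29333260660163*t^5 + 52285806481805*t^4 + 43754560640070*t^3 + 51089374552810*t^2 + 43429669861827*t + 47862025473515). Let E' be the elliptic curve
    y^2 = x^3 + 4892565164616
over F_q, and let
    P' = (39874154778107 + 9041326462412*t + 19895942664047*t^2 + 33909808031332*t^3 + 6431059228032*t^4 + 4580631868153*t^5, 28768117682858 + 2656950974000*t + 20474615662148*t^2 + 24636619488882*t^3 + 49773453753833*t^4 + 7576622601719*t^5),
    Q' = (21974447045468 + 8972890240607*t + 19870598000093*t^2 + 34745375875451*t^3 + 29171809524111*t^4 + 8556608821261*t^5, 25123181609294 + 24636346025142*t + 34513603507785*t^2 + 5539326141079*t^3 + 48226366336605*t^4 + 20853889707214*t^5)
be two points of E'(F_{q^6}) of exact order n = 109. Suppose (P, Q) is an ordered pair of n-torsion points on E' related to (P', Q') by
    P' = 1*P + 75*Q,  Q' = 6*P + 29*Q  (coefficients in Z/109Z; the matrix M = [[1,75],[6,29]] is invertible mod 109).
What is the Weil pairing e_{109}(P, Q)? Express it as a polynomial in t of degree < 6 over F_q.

49832872547516 + 7410265432740*t + 46868332215668*t^2 + 11302613906693*t^3 + 35085886505609*t^4 + 20299078746389*t^5

e_{109}(aP+bQ,cP+dQ) = e_{109}(P,Q)^(ad-bc); with (a,b,c,d)=(1,75,6,29) this gives the det-109 law.
1*29 - 75*6 = -421; reduced mod 109: det = 15, inverse 80.
7-bit Miller (1101101) on E'/F_{52732225026121} with a'=0, b'=4892565164616: accumulate tangent/chord ratios at Q'+S and P'+S'.
The quotient is 414810136370 + 24667433731045*t + 1175493256623*t^2 + 39777945713435*t^3 + 11736155195605*t^4 + 1644263132879*t^5.
Raise to 80: e(P,Q) = 49832872547516 + 7410265432740*t + 46868332215668*t^2 + 11302613906693*t^3 + 35085886505609*t^4 + 20299078746389*t^5 in mu_{109}.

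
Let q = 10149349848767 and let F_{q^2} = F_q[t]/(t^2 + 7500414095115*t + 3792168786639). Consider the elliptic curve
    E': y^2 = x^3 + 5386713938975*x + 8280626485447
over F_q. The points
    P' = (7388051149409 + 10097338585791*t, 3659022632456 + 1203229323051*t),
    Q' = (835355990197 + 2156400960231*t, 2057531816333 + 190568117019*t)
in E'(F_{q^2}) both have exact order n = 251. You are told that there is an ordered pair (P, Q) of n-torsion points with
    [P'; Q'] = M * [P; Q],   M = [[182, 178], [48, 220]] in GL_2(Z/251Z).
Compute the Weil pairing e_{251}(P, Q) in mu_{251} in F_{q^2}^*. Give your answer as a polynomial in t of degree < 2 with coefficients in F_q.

1433409093731 + 4735835065944*t

e_{251}(aP+bQ,cP+dQ) = e_{251}(P,Q)^(ad-bc); with (a,b,c,d)=(182,178,48,220) this gives the det-251 law.
det(M) mod 251 = 121; its inverse in (Z/251)^* is 195 (check: 121*195 mod 251 = 1).
Miller loop for e_{251} over F_{10149349848767^2}: bits of 251 = 11111011; 7 double steps + 6 add steps, l/v at each.
The quotient is 1211947855930 + 2180603491389*t.
Hence e(P,Q) = 1433409093731 + 4735835065944*t in F_{10149349848767^2}^*.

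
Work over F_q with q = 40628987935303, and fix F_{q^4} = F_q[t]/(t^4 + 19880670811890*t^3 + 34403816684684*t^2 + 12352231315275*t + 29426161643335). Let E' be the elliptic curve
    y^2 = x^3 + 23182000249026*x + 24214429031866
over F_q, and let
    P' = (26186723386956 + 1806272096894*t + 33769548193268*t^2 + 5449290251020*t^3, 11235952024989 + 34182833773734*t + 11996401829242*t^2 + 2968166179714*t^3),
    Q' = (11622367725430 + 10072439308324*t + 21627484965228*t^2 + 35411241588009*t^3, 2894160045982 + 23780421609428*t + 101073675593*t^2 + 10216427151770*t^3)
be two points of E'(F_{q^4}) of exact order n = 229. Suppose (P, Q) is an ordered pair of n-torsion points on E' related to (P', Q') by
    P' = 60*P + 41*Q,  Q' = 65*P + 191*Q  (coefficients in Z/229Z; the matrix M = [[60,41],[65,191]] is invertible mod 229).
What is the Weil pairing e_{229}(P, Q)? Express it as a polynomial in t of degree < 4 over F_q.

Alternating bilinearity on E[229] (values in mu_{229} in F_{40628987935303^4}) gives e(P',Q') = e(P,Q)^det(M).
Inverting 93 mod 229: 197. Thus e_{229}(P,Q) = e(P',Q')^{197}.
Double-and-add over 11100101: 8-1 doublings, 5-1 additions; each step l_{T,T}/v_{2T} or l_{T,P'}/v at Q'+S for random S.
Result: e(P',Q') = 25878255331850 + 20287979476891*t + 7257675716960*t^2 + 12653466150681*t^3.
Finally e_{229}(P,Q) = 22271917978021 + 33320609586356*t + 12678690162950*t^2 + 16579445854756*t^3.

22271917978021 + 33320609586356*t + 12678690162950*t^2 + 16579445854756*t^3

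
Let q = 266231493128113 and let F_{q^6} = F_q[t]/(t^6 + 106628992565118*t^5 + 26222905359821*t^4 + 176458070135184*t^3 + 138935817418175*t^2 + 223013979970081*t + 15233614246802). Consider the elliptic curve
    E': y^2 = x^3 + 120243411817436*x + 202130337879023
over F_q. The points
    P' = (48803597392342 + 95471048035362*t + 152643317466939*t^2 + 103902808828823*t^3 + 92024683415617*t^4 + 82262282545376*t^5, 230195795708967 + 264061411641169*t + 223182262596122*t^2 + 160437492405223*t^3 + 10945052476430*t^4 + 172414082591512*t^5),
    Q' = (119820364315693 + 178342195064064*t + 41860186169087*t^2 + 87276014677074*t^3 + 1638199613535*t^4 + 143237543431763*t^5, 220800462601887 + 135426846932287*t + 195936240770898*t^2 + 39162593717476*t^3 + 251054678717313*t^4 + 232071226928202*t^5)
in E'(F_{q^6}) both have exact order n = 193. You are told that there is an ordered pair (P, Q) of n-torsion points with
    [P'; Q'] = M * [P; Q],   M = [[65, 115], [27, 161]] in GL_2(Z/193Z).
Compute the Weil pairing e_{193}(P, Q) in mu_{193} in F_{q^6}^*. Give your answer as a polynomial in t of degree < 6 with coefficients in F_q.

The 193-Weil pairing on E[193] over F_{266231493128113} is alternating-bilinear: e_{193}(P',Q') = e_{193}(P,Q)^det(M).
det M = 65*161 - 115*27 = 7360 = 26 (mod 193); 26^{-1} = 52 (mod 193).
Run Miller on y^2=x^3+120243411817436*x+202130337879023 over F_{266231493128113}: ladder 11000001 (8 bits); e = f_P(D_Q)/f_Q(D_P).
Miller gives e_{193}(P',Q') = 229180697107842 + 30398465274291*t + 18349392195274*t^2 + 146809132258407*t^3 + 194607947981643*t^4 + 25845573907382*t^5 in F_{266231493128113^6}.
Hence e(P,Q) = 195832026228592 + 100027289742821*t + 52266443462778*t^2 + 42911643973729*t^3 + 31743843164883*t^4 + 255032085211141*t^5 in F_{266231493128113^6}^*.

195832026228592 + 100027289742821*t + 52266443462778*t^2 + 42911643973729*t^3 + 31743843164883*t^4 + 255032085211141*t^5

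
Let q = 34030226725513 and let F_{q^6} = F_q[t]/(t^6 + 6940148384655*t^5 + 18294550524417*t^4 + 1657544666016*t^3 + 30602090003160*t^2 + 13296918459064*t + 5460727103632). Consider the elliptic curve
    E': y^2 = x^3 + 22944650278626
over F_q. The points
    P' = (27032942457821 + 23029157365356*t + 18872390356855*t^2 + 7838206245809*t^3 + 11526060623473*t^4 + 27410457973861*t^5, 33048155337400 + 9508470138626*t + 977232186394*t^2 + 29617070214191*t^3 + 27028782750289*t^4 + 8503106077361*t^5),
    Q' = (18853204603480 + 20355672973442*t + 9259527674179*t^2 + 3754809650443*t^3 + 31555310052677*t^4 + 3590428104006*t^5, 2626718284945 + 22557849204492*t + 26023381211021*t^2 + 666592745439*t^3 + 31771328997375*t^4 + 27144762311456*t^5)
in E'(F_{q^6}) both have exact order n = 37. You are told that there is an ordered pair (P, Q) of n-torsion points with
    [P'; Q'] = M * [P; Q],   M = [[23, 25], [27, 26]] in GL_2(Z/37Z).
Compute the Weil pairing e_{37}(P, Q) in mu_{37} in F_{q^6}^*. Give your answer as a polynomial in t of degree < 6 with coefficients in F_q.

Alternating bilinearity on E[37] (values in mu_{37} in F_{34030226725513^6}) gives e(P',Q') = e(P,Q)^det(M).
23*26 - 25*27 = -77; reduced mod 37: det = 34, inverse 12.
Run Miller on y^2=x^3+22944650278626 over F_{34030226725513}: ladder 100101 (6 bits); e = f_P(D_Q)/f_Q(D_P).
The quotient is 10775550292089 + 28165203151334*t + 1704117420334*t^2 + 12849549540961*t^3 + 5526005625998*t^4 + 18390213122404*t^5.
e_{37}(P,Q) = (10775550292089 + 28165203151334*t + 1704117420334*t^2 + 12849549540961*t^3 + 5526005625998*t^4 + 18390213122404*t^5)^{12} = 13358406949286 + 12492228729623*t + 9577213710651*t^2 + 19095161436485*t^3 + 28889143387499*t^4 + 33578121421736*t^5.

13358406949286 + 12492228729623*t + 9577213710651*t^2 + 19095161436485*t^3 + 28889143387499*t^4 + 33578121421736*t^5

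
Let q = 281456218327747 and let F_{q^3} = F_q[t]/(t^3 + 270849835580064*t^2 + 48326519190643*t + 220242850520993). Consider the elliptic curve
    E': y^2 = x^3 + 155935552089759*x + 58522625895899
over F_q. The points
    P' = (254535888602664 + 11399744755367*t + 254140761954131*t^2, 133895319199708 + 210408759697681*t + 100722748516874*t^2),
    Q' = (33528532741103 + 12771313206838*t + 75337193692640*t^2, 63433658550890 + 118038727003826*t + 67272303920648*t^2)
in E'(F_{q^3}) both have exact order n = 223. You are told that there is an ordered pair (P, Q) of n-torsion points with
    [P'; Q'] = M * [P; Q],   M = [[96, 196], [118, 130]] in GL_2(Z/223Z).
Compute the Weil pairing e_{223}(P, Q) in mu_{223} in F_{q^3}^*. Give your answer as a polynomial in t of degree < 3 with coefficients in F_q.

24402607998229 + 150857871397094*t + 58793065526912*t^2

The 223-Weil pairing on E[223] over F_{281456218327747} is alternating-bilinear: e_{223}(P',Q') = e_{223}(P,Q)^det(M).
96*130 - 196*118 = -10648; reduced mod 223: det = 56, inverse 4.
8-bit Miller (11011111) on E'/F_{281456218327747} with a'=155935552089759, b'=58522625895899: accumulate tangent/chord ratios at Q'+S and P'+S'.
e_{223}(P',Q') = 145378926704103 + 102737674942954*t + 205888187076520*t^2.
Thus e_{223}(P,Q) = 24402607998229 + 150857871397094*t + 58793065526912*t^2.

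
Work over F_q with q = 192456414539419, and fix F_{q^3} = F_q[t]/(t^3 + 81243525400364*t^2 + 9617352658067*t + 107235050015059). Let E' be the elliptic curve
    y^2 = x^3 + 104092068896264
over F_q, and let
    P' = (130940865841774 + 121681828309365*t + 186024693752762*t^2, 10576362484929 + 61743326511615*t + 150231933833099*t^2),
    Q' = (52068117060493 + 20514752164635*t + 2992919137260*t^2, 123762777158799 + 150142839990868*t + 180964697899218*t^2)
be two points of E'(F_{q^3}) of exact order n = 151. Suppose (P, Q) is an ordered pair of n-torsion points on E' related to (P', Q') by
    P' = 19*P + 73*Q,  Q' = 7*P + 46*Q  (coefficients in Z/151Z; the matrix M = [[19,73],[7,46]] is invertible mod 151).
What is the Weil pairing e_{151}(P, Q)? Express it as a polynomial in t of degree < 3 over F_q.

191972448202826 + 179740105925132*t + 167225406316279*t^2

e_{151} is bilinear + alternating on E[151], so e_{151}(19*P + 73*Q, 7*P + 46*Q) = e_{151}(P,Q)^(19*46-73*7).
Inverting 61 mod 151: 52. Thus e_{151}(P,Q) = e(P',Q')^{52}.
n = 151 = (10010111)_2 (8 bits, wt 5); accumulate f_{151,P'}(Q'+S)/f_{151,P'}(S) along the 7-step ladder.
f_P(D_Q)/f_Q(D_P) = 189084302309775 + 94822088902697*t + 93094055673397*t^2.
Hence e(P,Q) = 191972448202826 + 179740105925132*t + 167225406316279*t^2 in F_{192456414539419^3}^*.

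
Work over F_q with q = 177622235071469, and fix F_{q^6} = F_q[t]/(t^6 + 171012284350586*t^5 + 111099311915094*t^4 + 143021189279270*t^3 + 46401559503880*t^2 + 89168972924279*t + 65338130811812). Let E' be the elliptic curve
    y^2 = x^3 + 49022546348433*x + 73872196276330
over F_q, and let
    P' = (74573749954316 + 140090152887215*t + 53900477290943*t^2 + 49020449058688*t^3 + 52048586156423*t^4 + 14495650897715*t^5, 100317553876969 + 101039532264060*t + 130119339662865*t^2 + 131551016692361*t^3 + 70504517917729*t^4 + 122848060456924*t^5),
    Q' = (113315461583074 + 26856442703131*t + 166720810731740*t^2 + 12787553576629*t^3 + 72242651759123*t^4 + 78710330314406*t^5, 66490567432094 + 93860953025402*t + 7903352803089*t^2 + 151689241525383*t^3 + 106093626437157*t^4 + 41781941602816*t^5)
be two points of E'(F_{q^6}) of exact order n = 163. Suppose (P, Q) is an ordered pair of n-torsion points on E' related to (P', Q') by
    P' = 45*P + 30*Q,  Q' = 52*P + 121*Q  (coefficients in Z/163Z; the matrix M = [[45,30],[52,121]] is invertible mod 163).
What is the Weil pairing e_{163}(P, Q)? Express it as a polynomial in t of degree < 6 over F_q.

Alternating bilinearity on E[163] (values in mu_{163} in F_{177622235071469^6}) gives e(P',Q') = e(P,Q)^det(M).
det M = 45*121 - 30*52 = 3885 = 136 (mod 163); 136^{-1} = 6 (mod 163).
8-bit Miller (10100011) on E'/F_{177622235071469} with a'=49022546348433, b'=73872196276330: accumulate tangent/chord ratios at Q'+S and P'+S'.
So e_{163}(P',Q') = 152630841170527 + 173905503872138*t + 108738759069741*t^2 + 61038084091565*t^3 + 115585184225015*t^4 + 106601605770700*t^5.
e_{163}(P,Q) = (152630841170527 + 173905503872138*t + 108738759069741*t^2 + 61038084091565*t^3 + 115585184225015*t^4 + 106601605770700*t^5)^{6} = 141158354392834 + 120905656026533*t + 94907705471257*t^2 + 167291216450922*t^3 + 58354888279870*t^4 + 38691252326604*t^5.

141158354392834 + 120905656026533*t + 94907705471257*t^2 + 167291216450922*t^3 + 58354888279870*t^4 + 38691252326604*t^5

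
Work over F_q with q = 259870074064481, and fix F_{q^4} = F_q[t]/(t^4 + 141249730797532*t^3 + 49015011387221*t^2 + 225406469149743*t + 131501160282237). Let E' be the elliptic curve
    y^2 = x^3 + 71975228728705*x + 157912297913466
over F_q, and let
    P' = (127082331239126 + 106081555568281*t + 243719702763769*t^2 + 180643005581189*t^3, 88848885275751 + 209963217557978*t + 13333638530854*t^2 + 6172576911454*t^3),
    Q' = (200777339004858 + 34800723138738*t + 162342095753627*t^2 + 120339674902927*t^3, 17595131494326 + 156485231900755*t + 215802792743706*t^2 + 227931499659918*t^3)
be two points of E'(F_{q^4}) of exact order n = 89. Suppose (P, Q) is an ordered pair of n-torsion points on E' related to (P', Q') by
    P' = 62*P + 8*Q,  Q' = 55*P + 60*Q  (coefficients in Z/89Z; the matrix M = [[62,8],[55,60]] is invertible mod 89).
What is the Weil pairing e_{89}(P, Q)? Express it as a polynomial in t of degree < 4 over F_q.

140263675864332 + 118913289471708*t + 39189565423797*t^2 + 17690868061491*t^3

Under M = [[62,8],[55,60]] in GL_2(Z/89), e_{89}(P',Q') = e_{89}(P,Q)^(62*60-8*55 mod 89).
So e_{89}(P,Q) = e_{89}(P',Q')^{41}, since 76*41 = 1 mod 89.
Run Miller on y^2=x^3+71975228728705*x+157912297913466 over F_{259870074064481}: ladder 1011001 (7 bits); e = f_P(D_Q)/f_Q(D_P).
Miller gives e_{89}(P',Q') = 224511730460496 + 209286609927658*t + 36996435809805*t^2 + 45966017894343*t^3 in F_{259870074064481^4}.
Thus e_{89}(P,Q) = 140263675864332 + 118913289471708*t + 39189565423797*t^2 + 17690868061491*t^3.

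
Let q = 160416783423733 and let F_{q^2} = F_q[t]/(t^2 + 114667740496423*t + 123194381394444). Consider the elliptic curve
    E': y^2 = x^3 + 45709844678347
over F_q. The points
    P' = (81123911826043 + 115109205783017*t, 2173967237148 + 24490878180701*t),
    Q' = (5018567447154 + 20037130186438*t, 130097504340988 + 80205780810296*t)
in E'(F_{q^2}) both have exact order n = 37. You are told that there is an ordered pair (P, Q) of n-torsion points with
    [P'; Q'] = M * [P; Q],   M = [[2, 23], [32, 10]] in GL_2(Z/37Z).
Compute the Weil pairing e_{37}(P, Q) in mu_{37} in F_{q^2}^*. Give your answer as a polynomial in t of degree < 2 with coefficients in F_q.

106771500897438 + 125275862279648*t

Under M = [[2,23],[32,10]] in GL_2(Z/37), e_{37}(P',Q') = e_{37}(P,Q)^(2*10-23*32 mod 37).
So e_{37}(P,Q) = e_{37}(P',Q')^{17}, since 24*17 = 1 mod 37.
n = 37 = (100101)_2 (6 bits, wt 3); accumulate f_{37,P'}(Q'+S)/f_{37,P'}(S) along the 5-step ladder.
Result: e(P',Q') = 130566281368886 + 39713578871076*t.
Finally e_{37}(P,Q) = 106771500897438 + 125275862279648*t.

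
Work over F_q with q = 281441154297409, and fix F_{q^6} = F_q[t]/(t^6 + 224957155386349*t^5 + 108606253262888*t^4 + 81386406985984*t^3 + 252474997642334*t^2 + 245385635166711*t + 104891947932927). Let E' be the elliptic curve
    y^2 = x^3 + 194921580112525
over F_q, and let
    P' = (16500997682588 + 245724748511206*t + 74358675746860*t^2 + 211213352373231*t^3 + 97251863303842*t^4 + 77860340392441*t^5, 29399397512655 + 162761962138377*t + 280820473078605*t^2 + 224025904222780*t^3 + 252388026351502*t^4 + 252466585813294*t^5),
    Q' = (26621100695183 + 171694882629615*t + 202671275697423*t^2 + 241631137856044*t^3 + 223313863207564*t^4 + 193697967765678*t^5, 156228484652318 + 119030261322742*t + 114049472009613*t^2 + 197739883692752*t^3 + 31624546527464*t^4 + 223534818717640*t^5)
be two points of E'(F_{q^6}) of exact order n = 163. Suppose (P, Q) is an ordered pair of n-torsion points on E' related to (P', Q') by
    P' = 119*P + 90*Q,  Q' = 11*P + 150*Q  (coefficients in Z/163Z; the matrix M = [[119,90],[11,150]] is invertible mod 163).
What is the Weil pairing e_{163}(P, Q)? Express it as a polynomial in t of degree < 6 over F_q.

30384965605354 + 42876309739591*t + 45464211867156*t^2 + 53069286415134*t^3 + 71112663286876*t^4 + 133796162653154*t^5

e_{163}(aP+bQ,cP+dQ) = e_{163}(P,Q)^(ad-bc); with (a,b,c,d)=(119,90,11,150) this gives the det-163 law.
119*150 - 90*11 = 16860; reduced mod 163: det = 71, inverse 62.
Miller loop for e_{163} over F_{281441154297409^6}: bits of 163 = 10100011; 7 double steps + 3 add steps, l/v at each.
Result: e(P',Q') = 249962041456751 + 162054761618458*t + 198133901849699*t^2 + 99228034785701*t^3 + 256314872988283*t^4 + 228700477261649*t^5.
Hence e(P,Q) = 30384965605354 + 42876309739591*t + 45464211867156*t^2 + 53069286415134*t^3 + 71112663286876*t^4 + 133796162653154*t^5 in F_{281441154297409^6}^*.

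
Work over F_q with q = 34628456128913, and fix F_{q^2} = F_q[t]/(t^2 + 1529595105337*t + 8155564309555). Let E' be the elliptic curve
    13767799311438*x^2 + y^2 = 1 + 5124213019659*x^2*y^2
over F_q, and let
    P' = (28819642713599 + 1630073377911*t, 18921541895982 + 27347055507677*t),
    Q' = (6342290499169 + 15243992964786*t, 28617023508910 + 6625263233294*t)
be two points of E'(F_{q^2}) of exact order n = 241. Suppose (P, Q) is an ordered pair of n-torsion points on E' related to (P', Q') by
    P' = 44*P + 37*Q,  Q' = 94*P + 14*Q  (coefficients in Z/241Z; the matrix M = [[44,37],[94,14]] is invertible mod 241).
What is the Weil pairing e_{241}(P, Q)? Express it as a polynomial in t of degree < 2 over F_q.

24748951056897 + 2508787479406*t

Under M = [[44,37],[94,14]] in GL_2(Z/241), e_{241}(P',Q') = e_{241}(P,Q)^(44*14-37*94 mod 241).
det(M) mod 241 = 30; its inverse in (Z/241)^* is 233 (check: 30*233 mod 241 = 1).
Edwards a_E,d_E -> Montgomery A=2507012946045,B=28770454992946 -> Weierstrass 18699257009344,26549097523237 via alpha=20462896786306,beta=10818010605173.
Double-and-add over 11110001: 8-1 doublings, 5-1 additions; each step l_{T,T}/v_{2T} or l_{T,P'}/v at Q'+S for random S.
e_{241}(P',Q') = 16338362319403 + 10689987667454*t.
Hence e(P,Q) = 24748951056897 + 2508787479406*t in F_{34628456128913^2}^*.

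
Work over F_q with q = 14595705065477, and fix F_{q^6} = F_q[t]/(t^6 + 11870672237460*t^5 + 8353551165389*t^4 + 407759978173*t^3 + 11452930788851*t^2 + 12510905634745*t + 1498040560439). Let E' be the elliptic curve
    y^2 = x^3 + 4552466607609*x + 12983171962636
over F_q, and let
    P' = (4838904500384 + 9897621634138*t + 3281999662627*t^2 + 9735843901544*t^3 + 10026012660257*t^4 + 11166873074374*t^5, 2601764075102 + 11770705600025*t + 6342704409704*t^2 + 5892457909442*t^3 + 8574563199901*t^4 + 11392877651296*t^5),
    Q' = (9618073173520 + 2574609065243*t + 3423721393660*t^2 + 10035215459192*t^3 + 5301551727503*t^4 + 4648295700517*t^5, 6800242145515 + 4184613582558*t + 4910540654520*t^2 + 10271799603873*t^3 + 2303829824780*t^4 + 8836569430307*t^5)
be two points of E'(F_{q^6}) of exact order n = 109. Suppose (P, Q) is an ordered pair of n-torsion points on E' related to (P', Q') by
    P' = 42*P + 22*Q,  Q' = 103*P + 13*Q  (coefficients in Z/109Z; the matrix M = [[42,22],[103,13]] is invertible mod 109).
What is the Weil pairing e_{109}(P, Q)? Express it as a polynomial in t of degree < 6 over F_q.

4720472411307 + 10176971595845*t + 7150323394126*t^2 + 10630066558928*t^3 + 6679551542548*t^4 + 2433373571187*t^5

Since e_{109}(P,P)=e_{109}(Q,Q)=1 and e_{109}(Q,P)=e_{109}(P,Q)^{-1}, expanding e_{109}(42*P + 22*Q,103*P + 13*Q) leaves e(P,Q)^det(M).
Hence e(P,Q) = e(P',Q')^{50} where 50 = 24^{-1} mod 109.
n = 109 = (1101101)_2 (7 bits, wt 5); accumulate f_{109,P'}(Q'+S)/f_{109,P'}(S) along the 6-step ladder.
Miller gives e_{109}(P',Q') = 1128057899346 + 2674175358210*t + 9195507976914*t^2 + 7816772140996*t^3 + 3859448777052*t^4 + 8190495642969*t^5 in F_{14595705065477^6}.
(1128057899346 + 2674175358210*t + 9195507976914*t^2 + 7816772140996*t^3 + 3859448777052*t^4 + 8190495642969*t^5)^{50} mod (14595705065477,f) = 4720472411307 + 10176971595845*t + 7150323394126*t^2 + 10630066558928*t^3 + 6679551542548*t^4 + 2433373571187*t^5.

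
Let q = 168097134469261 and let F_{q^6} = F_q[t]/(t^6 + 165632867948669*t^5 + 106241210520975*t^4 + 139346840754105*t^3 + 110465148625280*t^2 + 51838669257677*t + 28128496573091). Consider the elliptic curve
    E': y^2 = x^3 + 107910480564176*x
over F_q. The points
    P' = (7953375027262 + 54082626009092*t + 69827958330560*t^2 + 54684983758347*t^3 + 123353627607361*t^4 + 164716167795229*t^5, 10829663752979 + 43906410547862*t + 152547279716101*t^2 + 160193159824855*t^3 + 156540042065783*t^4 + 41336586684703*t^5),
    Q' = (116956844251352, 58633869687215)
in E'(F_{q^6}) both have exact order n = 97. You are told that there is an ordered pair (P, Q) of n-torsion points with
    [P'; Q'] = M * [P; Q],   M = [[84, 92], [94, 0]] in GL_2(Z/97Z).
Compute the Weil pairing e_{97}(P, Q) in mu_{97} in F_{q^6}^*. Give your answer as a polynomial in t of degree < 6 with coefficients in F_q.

83632525888737 + 46929047905561*t + 80555966684480*t^2 + 35306202076924*t^3 + 157488182337580*t^4 + 31043899941629*t^5

Under M = [[84,92],[94,0]] in GL_2(Z/97), e_{97}(P',Q') = e_{97}(P,Q)^(84*0-92*94 mod 97).
84*0 - 92*94 = -8648; reduced mod 97: det = 82, inverse 84.
Miller loop for e_{97} over F_{168097134469261^6}: bits of 97 = 1100001; 6 double steps + 2 add steps, l/v at each.
Miller gives e_{97}(P',Q') = 113111093788682 + 129855325186235*t + 147204487144741*t^2 + 77046672414021*t^3 + 36969578002102*t^4 + 3140446035428*t^5 in F_{168097134469261^6}.
Finally e_{97}(P,Q) = 83632525888737 + 46929047905561*t + 80555966684480*t^2 + 35306202076924*t^3 + 157488182337580*t^4 + 31043899941629*t^5.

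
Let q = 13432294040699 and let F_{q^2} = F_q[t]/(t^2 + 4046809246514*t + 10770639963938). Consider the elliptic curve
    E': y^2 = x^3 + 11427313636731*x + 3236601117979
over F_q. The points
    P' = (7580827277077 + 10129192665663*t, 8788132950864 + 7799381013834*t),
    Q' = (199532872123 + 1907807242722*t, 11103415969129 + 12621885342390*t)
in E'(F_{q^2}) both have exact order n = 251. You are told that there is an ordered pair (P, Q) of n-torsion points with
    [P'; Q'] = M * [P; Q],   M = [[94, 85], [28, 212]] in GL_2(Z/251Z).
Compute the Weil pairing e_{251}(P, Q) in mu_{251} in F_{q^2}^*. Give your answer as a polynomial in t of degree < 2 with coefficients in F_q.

The 251-Weil pairing on E[251] over F_{13432294040699} is alternating-bilinear: e_{251}(P',Q') = e_{251}(P,Q)^det(M).
So e_{251}(P,Q) = e_{251}(P',Q')^{57}, since 229*57 = 1 mod 251.
8-bit Miller (11111011) on E'/F_{13432294040699} with a'=11427313636731, b'=3236601117979: accumulate tangent/chord ratios at Q'+S and P'+S'.
Result: e(P',Q') = 6240532223340 + 12905138352800*t.
Raise to 57: e(P,Q) = 3080479557257 + 10944387841896*t in mu_{251}.

3080479557257 + 10944387841896*t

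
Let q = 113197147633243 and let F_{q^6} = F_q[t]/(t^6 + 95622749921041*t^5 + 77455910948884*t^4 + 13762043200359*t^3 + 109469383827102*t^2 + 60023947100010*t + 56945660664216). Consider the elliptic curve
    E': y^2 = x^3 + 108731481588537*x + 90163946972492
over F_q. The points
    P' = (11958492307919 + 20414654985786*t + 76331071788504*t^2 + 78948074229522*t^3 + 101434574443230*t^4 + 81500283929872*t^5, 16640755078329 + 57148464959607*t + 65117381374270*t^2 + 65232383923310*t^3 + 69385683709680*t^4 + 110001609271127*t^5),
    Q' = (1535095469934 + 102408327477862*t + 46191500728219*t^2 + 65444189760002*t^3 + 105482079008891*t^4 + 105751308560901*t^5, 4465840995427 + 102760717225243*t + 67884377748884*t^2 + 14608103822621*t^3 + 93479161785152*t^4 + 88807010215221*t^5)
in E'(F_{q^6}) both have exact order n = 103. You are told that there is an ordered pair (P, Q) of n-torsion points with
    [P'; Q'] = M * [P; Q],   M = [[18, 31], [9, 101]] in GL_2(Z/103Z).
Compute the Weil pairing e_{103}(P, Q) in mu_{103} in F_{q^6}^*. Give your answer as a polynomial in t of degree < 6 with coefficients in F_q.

e_{103} is bilinear + alternating on E[103], so e_{103}(18*P + 31*Q, 9*P + 101*Q) = e_{103}(P,Q)^(18*101-31*9).
So e_{103}(P,Q) = e_{103}(P',Q')^{17}, since 97*17 = 1 mod 103.
Miller loop for e_{103} over F_{113197147633243^6}: bits of 103 = 1100111; 6 double steps + 4 add steps, l/v at each.
f_P(D_Q)/f_Q(D_P) = 30292936707621 + 42277279069101*t + 6307857595900*t^2 + 18851997953717*t^3 + 76718922659671*t^4 + 5326346814949*t^5.
Thus e_{103}(P,Q) = 55301597035851 + 22048420731739*t + 98720400417128*t^2 + 52219206019997*t^3 + 34656056776035*t^4 + 42037035852161*t^5.

55301597035851 + 22048420731739*t + 98720400417128*t^2 + 52219206019997*t^3 + 34656056776035*t^4 + 42037035852161*t^5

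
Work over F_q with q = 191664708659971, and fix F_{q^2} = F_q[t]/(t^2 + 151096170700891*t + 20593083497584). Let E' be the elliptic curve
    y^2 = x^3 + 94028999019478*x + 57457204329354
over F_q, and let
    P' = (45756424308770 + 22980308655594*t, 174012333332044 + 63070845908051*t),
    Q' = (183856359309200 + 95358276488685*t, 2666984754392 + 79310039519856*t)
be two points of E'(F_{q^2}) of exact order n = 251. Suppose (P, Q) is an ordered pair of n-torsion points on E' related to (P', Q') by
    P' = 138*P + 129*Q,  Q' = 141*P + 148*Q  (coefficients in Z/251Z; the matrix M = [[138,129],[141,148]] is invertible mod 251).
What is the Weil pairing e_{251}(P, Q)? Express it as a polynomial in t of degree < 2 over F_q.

Since e_{251}(P,P)=e_{251}(Q,Q)=1 and e_{251}(Q,P)=e_{251}(P,Q)^{-1}, expanding e_{251}(138*P + 129*Q,141*P + 148*Q) leaves e(P,Q)^det(M).
Hence e(P,Q) = e(P',Q')^{115} where 115 = 227^{-1} mod 251.
Run Miller on y^2=x^3+94028999019478*x+57457204329354 over F_{191664708659971}: ladder 11111011 (8 bits); e = f_P(D_Q)/f_Q(D_P).
So e_{251}(P',Q') = 81198491086641 + 80351728016672*t.
(81198491086641 + 80351728016672*t)^{115} mod (191664708659971,f) = 16463677822131 + 129680752458535*t.

16463677822131 + 129680752458535*t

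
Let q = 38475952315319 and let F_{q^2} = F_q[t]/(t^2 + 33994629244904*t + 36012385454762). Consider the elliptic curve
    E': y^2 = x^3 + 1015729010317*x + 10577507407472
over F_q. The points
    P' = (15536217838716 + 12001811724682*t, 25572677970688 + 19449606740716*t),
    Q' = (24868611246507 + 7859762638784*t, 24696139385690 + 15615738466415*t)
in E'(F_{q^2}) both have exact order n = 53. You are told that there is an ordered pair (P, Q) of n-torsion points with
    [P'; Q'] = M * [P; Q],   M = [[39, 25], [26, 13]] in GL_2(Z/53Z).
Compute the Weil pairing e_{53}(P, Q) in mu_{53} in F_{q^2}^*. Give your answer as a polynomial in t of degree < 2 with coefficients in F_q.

Since e_{53}(P,P)=e_{53}(Q,Q)=1 and e_{53}(Q,P)=e_{53}(P,Q)^{-1}, expanding e_{53}(39*P + 25*Q,26*P + 13*Q) leaves e(P,Q)^det(M).
39*13 - 25*26 = -143; reduced mod 53: det = 16, inverse 10.
Run Miller on y^2=x^3+1015729010317*x+10577507407472 over F_{38475952315319}: ladder 110101 (6 bits); e = f_P(D_Q)/f_Q(D_P).
f_P(D_Q)/f_Q(D_P) = 11888531093689 + 20501158463735*t.
Finally e_{53}(P,Q) = 16194669726501 + 11185953184744*t.

16194669726501 + 11185953184744*t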